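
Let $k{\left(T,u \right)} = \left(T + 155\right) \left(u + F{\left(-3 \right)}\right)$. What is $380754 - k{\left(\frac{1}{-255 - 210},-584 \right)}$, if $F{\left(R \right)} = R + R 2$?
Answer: $\frac{219790492}{465} \approx 4.7267 \cdot 10^{5}$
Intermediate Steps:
$F{\left(R \right)} = 3 R$ ($F{\left(R \right)} = R + 2 R = 3 R$)
$k{\left(T,u \right)} = \left(-9 + u\right) \left(155 + T\right)$ ($k{\left(T,u \right)} = \left(T + 155\right) \left(u + 3 \left(-3\right)\right) = \left(155 + T\right) \left(u - 9\right) = \left(155 + T\right) \left(-9 + u\right) = \left(-9 + u\right) \left(155 + T\right)$)
$380754 - k{\left(\frac{1}{-255 - 210},-584 \right)} = 380754 - \left(-1395 - \frac{9}{-255 - 210} + 155 \left(-584\right) + \frac{1}{-255 - 210} \left(-584\right)\right) = 380754 - \left(-1395 - \frac{9}{-465} - 90520 + \frac{1}{-465} \left(-584\right)\right) = 380754 - \left(-1395 - - \frac{3}{155} - 90520 - - \frac{584}{465}\right) = 380754 - \left(-1395 + \frac{3}{155} - 90520 + \frac{584}{465}\right) = 380754 - - \frac{42739882}{465} = 380754 + \frac{42739882}{465} = \frac{219790492}{465}$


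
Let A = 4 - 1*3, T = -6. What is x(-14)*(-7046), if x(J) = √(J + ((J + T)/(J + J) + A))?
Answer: -7046*I*√602/7 ≈ -24697.0*I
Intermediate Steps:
A = 1 (A = 4 - 3 = 1)
x(J) = √(1 + J + (-6 + J)/(2*J)) (x(J) = √(J + ((J - 6)/(J + J) + 1)) = √(J + ((-6 + J)/((2*J)) + 1)) = √(J + ((-6 + J)*(1/(2*J)) + 1)) = √(J + ((-6 + J)/(2*J) + 1)) = √(J + (1 + (-6 + J)/(2*J))) = √(1 + J + (-6 + J)/(2*J)))
x(-14)*(-7046) = (√(6 - 12/(-14) + 4*(-14))/2)*(-7046) = (√(6 - 12*(-1/14) - 56)/2)*(-7046) = (√(6 + 6/7 - 56)/2)*(-7046) = (√(-344/7)/2)*(-7046) = ((2*I*√602/7)/2)*(-7046) = (I*√602/7)*(-7046) = -7046*I*√602/7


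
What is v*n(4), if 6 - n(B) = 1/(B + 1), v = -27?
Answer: -783/5 ≈ -156.60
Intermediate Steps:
n(B) = 6 - 1/(1 + B) (n(B) = 6 - 1/(B + 1) = 6 - 1/(1 + B))
v*n(4) = -27*(5 + 6*4)/(1 + 4) = -27*(5 + 24)/5 = -27*29/5 = -783/5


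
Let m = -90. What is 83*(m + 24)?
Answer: -5478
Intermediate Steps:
83*(m + 24) = 83*(-90 + 24) = 83*(-66) = -5478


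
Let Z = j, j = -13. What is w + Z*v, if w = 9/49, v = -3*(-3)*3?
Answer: -17190/49 ≈ -350.82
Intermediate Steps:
v = 27 (v = 9*3 = 27)
Z = -13
w = 9/49 (w = 9*(1/49) = 9/49 ≈ 0.18367)
w + Z*v = 9/49 - 13*27 = 9/49 - 351 = -17190/49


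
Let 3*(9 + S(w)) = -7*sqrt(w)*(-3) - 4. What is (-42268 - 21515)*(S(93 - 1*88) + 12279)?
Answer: -782532366 - 446481*sqrt(5) ≈ -7.8353e+8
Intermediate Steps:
S(w) = -31/3 + 7*sqrt(w) (S(w) = -9 + (-7*sqrt(w)*(-3) - 4)/3 = -9 + (21*sqrt(w) - 4)/3 = -9 + (-4 + 21*sqrt(w))/3 = -9 + (-4/3 + 7*sqrt(w)) = -31/3 + 7*sqrt(w))
(-42268 - 21515)*(S(93 - 1*88) + 12279) = (-42268 - 21515)*((-31/3 + 7*sqrt(93 - 1*88)) + 12279) = -63783*((-31/3 + 7*sqrt(93 - 88)) + 12279) = -63783*((-31/3 + 7*sqrt(5)) + 12279) = -63783*(36806/3 + 7*sqrt(5)) = -782532366 - 446481*sqrt(5)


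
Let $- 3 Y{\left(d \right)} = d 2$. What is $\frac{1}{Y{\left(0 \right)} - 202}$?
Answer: $- \frac{1}{202} \approx -0.0049505$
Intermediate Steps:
$Y{\left(d \right)} = - \frac{2 d}{3}$ ($Y{\left(d \right)} = - \frac{d 2}{3} = - \frac{2 d}{3}$)
$\frac{1}{Y{\left(0 \right)} - 202} = \frac{1}{\left(- \frac{2}{3}\right) 0 - 202} = \frac{1}{0 - 202} = \frac{1}{-202} = - \frac{1}{202}$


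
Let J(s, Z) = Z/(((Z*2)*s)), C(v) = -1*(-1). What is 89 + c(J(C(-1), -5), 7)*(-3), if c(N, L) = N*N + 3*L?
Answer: 101/4 ≈ 25.250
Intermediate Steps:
C(v) = 1
J(s, Z) = 1/(2*s) (J(s, Z) = Z/(((2*Z)*s)) = Z/((2*Z*s)) = Z*(1/(2*Z*s)) = 1/(2*s))
c(N, L) = N**2 + 3*L
89 + c(J(C(-1), -5), 7)*(-3) = 89 + (((1/2)/1)**2 + 3*7)*(-3) = 89 + (((1/2)*1)**2 + 21)*(-3) = 89 + ((1/2)**2 + 21)*(-3) = 89 + (1/4 + 21)*(-3) = 89 + (85/4)*(-3) = 89 - 255/4 = 101/4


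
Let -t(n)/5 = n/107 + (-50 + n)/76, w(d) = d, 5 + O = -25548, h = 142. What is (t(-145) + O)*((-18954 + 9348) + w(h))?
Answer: 491270492986/2033 ≈ 2.4165e+8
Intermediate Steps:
O = -25553 (O = -5 - 25548 = -25553)
t(n) = 125/38 - 915*n/8132 (t(n) = -5*(n/107 + (-50 + n)/76) = -5*(n*(1/107) + (-50 + n)*(1/76)) = -5*(n/107 + (-25/38 + n/76)) = -5*(-25/38 + 183*n/8132) = 125/38 - 915*n/8132)
(t(-145) + O)*((-18954 + 9348) + w(h)) = ((125/38 - 915/8132*(-145)) - 25553)*((-18954 + 9348) + 142) = ((125/38 + 132675/8132) - 25553)*(-9606 + 142) = (159425/8132 - 25553)*(-9464) = -207637571/8132*(-9464) = 491270492986/2033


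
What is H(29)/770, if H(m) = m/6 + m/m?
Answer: 1/132 ≈ 0.0075758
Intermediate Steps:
H(m) = 1 + m/6 (H(m) = m*(1/6) + 1 = m/6 + 1 = 1 + m/6)
H(29)/770 = (1 + (1/6)*29)/770 = (1 + 29/6)*(1/770) = (35/6)*(1/770) = 1/132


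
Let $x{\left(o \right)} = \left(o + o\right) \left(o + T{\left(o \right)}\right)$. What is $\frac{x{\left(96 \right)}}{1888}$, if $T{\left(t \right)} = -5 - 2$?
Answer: $\frac{534}{59} \approx 9.0508$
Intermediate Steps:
$T{\left(t \right)} = -7$
$x{\left(o \right)} = 2 o \left(-7 + o\right)$ ($x{\left(o \right)} = \left(o + o\right) \left(o - 7\right) = 2 o \left(-7 + o\right)$)
$\frac{x{\left(96 \right)}}{1888} = \frac{2 \cdot 96 \left(-7 + 96\right)}{1888} = 2 \cdot 96 \cdot 89 \cdot \frac{1}{1888} = 17088 \cdot \frac{1}{1888} = \frac{534}{59}$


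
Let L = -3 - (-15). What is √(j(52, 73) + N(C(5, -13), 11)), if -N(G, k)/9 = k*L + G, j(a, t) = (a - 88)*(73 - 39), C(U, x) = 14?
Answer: 3*I*√282 ≈ 50.379*I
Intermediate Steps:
L = 12 (L = -3 - 3*(-5) = -3 + 15 = 12)
j(a, t) = -2992 + 34*a (j(a, t) = (-88 + a)*34 = -2992 + 34*a)
N(G, k) = -108*k - 9*G (N(G, k) = -9*(k*12 + G) = -9*(12*k + G) = -9*(G + 12*k) = -108*k - 9*G)
√(j(52, 73) + N(C(5, -13), 11)) = √((-2992 + 34*52) + (-108*11 - 9*14)) = √((-2992 + 1768) + (-1188 - 126)) = √(-1224 - 1314) = √(-2538) = 3*I*√282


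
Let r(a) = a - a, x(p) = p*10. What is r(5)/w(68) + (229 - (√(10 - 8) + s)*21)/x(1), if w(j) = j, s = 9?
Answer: 4 - 21*√2/10 ≈ 1.0302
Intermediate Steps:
x(p) = 10*p
r(a) = 0
r(5)/w(68) + (229 - (√(10 - 8) + s)*21)/x(1) = 0/68 + (229 - (√(10 - 8) + 9)*21)/((10*1)) = 0*(1/68) + (229 - (√2 + 9)*21)/10 = 0 + (229 - (9 + √2)*21)*(⅒) = 0 + (229 - (189 + 21*√2))*(⅒) = 0 + (229 + (-189 - 21*√2))*(⅒) = 0 + (40 - 21*√2)*(⅒) = 0 + (4 - 21*√2/10) = 4 - 21*√2/10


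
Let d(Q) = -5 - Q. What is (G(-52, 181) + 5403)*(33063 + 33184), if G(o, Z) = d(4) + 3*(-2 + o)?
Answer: 346604304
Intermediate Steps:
G(o, Z) = -15 + 3*o (G(o, Z) = (-5 - 1*4) + 3*(-2 + o) = (-5 - 4) + (-6 + 3*o) = -9 + (-6 + 3*o) = -15 + 3*o)
(G(-52, 181) + 5403)*(33063 + 33184) = ((-15 + 3*(-52)) + 5403)*(33063 + 33184) = ((-15 - 156) + 5403)*66247 = (-171 + 5403)*66247 = 5232*66247 = 346604304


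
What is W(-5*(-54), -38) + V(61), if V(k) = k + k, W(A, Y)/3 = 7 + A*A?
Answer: 218843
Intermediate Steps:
W(A, Y) = 21 + 3*A**2 (W(A, Y) = 3*(7 + A*A) = 3*(7 + A**2) = 21 + 3*A**2)
V(k) = 2*k
W(-5*(-54), -38) + V(61) = (21 + 3*(-5*(-54))**2) + 2*61 = (21 + 3*270**2) + 122 = (21 + 3*72900) + 122 = (21 + 218700) + 122 = 218721 + 122 = 218843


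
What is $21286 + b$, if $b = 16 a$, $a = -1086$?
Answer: $3910$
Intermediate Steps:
$b = -17376$ ($b = 16 \left(-1086\right) = -17376$)
$21286 + b = 21286 - 17376 = 3910$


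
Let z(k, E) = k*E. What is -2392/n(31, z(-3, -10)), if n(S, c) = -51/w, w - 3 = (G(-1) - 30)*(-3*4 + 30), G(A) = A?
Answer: -442520/17 ≈ -26031.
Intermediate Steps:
z(k, E) = E*k
w = -555 (w = 3 + (-1 - 30)*(-3*4 + 30) = 3 - 31*(-12 + 30) = 3 - 31*18 = 3 - 558 = -555)
n(S, c) = 17/185 (n(S, c) = -51/(-555) = -51*(-1/555) = 17/185)
-2392/n(31, z(-3, -10)) = -2392/17/185 = -2392*185/17 = -442520/17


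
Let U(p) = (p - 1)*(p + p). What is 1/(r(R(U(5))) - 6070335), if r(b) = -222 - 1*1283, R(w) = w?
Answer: -1/6071840 ≈ -1.6469e-7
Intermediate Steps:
U(p) = 2*p*(-1 + p) (U(p) = (-1 + p)*(2*p) = 2*p*(-1 + p))
r(b) = -1505 (r(b) = -222 - 1283 = -1505)
1/(r(R(U(5))) - 6070335) = 1/(-1505 - 6070335) = 1/(-6071840) = -1/6071840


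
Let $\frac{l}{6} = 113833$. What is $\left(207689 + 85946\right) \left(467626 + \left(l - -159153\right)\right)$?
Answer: $384596369395$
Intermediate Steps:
$l = 682998$ ($l = 6 \cdot 113833 = 682998$)
$\left(207689 + 85946\right) \left(467626 + \left(l - -159153\right)\right) = \left(207689 + 85946\right) \left(467626 + \left(682998 - -159153\right)\right) = 293635 \left(467626 + \left(682998 + 159153\right)\right) = 293635 \left(467626 + 842151\right) = 293635 \cdot 1309777 = 384596369395$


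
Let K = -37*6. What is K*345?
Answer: -76590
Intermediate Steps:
K = -222
K*345 = -222*345 = -76590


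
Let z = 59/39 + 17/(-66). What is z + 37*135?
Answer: 1428929/286 ≈ 4996.3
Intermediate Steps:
z = 359/286 (z = 59*(1/39) + 17*(-1/66) = 59/39 - 17/66 = 359/286 ≈ 1.2552)
z + 37*135 = 359/286 + 37*135 = 359/286 + 4995 = 1428929/286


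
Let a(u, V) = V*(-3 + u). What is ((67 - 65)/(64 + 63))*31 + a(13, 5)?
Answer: 6412/127 ≈ 50.488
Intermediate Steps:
((67 - 65)/(64 + 63))*31 + a(13, 5) = ((67 - 65)/(64 + 63))*31 + 5*(-3 + 13) = (2/127)*31 + 5*10 = (2*(1/127))*31 + 50 = (2/127)*31 + 50 = 62/127 + 50 = 6412/127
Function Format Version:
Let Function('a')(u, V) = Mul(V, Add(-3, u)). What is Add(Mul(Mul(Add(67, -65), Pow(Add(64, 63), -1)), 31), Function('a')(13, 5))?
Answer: Rational(6412, 127) ≈ 50.488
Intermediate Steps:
Add(Mul(Mul(Add(67, -65), Pow(Add(64, 63), -1)), 31), Function('a')(13, 5)) = Add(Mul(Mul(Add(67, -65), Pow(Add(64, 63), -1)), 31), Mul(5, Add(-3, 13))) = Add(Mul(Mul(2, Pow(127, -1)), 31), Mul(5, 10)) = Add(Mul(Mul(2, Rational(1, 127)), 31), 50) = Add(Mul(Rational(2, 127), 31), 50) = Add(Rational(62, 127), 50) = Rational(6412, 127)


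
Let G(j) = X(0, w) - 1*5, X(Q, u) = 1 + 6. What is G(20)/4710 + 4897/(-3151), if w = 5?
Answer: -11529284/7420605 ≈ -1.5537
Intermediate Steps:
X(Q, u) = 7
G(j) = 2 (G(j) = 7 - 1*5 = 7 - 5 = 2)
G(20)/4710 + 4897/(-3151) = 2/4710 + 4897/(-3151) = 2*(1/4710) + 4897*(-1/3151) = 1/2355 - 4897/3151 = -11529284/7420605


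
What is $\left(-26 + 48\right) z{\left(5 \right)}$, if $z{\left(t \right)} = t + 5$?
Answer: $220$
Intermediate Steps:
$z{\left(t \right)} = 5 + t$
$\left(-26 + 48\right) z{\left(5 \right)} = \left(-26 + 48\right) \left(5 + 5\right) = 22 \cdot 10 = 220$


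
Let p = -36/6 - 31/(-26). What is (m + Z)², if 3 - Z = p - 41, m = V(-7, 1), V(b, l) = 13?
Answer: 2582449/676 ≈ 3820.2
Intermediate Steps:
p = -125/26 (p = -36*⅙ - 31*(-1/26) = -6 + 31/26 = -125/26 ≈ -4.8077)
m = 13
Z = 1269/26 (Z = 3 - (-125/26 - 41) = 3 - 1*(-1191/26) = 3 + 1191/26 = 1269/26 ≈ 48.808)
(m + Z)² = (13 + 1269/26)² = (1607/26)² = 2582449/676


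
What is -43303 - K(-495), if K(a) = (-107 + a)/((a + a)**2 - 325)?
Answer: -42427196223/979775 ≈ -43303.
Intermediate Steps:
K(a) = (-107 + a)/(-325 + 4*a**2) (K(a) = (-107 + a)/((2*a)**2 - 325) = (-107 + a)/(4*a**2 - 325) = (-107 + a)/(-325 + 4*a**2))
-43303 - K(-495) = -43303 - (-107 - 495)/(-325 + 4*(-495)**2) = -43303 - (-602)/(-325 + 4*245025) = -43303 - (-602)/(-325 + 980100) = -43303 - (-602)/979775 = -43303 - 1*(-602/979775) = -43303 + 602/979775 = -42427196223/979775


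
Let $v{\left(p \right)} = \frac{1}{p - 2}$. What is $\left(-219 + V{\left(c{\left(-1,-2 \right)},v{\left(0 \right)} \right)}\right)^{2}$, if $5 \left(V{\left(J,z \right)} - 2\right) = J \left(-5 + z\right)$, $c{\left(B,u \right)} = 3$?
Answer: $\frac{4853209}{100} \approx 48532.0$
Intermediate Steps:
$v{\left(p \right)} = \frac{1}{-2 + p}$
$V{\left(J,z \right)} = 2 + \frac{J \left(-5 + z\right)}{5}$
$\left(-219 + V{\left(c{\left(-1,-2 \right)},v{\left(0 \right)} \right)}\right)^{2} = \left(-219 + \left(2 - 3 + \frac{1}{5} \cdot 3 \frac{1}{-2 + 0}\right)\right)^{2} = \left(-219 + \left(2 - 3 + \frac{1}{5} \cdot 3 \frac{1}{-2}\right)\right)^{2} = \left(-219 + \left(2 - 3 + \frac{1}{5} \cdot 3 \left(- \frac{1}{2}\right)\right)\right)^{2} = \left(-219 - \frac{13}{10}\right)^{2} = \left(- \frac{2203}{10}\right)^{2} = \frac{4853209}{100}$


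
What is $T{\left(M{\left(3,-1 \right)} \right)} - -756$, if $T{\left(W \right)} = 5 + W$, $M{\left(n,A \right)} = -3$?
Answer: $758$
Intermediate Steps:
$T{\left(M{\left(3,-1 \right)} \right)} - -756 = \left(5 - 3\right) - -756 = 2 + 756 = 758$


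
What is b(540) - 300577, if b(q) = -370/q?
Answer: -16231195/54 ≈ -3.0058e+5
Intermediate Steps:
b(540) - 300577 = -370/540 - 300577 = -370*1/540 - 300577 = -37/54 - 300577 = -16231195/54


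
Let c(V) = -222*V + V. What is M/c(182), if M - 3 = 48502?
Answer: -48505/40222 ≈ -1.2059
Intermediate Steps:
M = 48505 (M = 3 + 48502 = 48505)
c(V) = -221*V
M/c(182) = 48505/((-221*182)) = 48505/(-40222) = 48505*(-1/40222) = -48505/40222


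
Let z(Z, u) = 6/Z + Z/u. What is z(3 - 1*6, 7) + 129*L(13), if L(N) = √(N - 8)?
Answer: -17/7 + 129*√5 ≈ 286.02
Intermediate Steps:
L(N) = √(-8 + N)
z(3 - 1*6, 7) + 129*L(13) = (6/(3 - 1*6) + (3 - 1*6)/7) + 129*√(-8 + 13) = (6/(3 - 6) + (3 - 6)*(⅐)) + 129*√5 = (6/(-3) - 3*⅐) + 129*√5 = (6*(-⅓) - 3/7) + 129*√5 = (-2 - 3/7) + 129*√5 = -17/7 + 129*√5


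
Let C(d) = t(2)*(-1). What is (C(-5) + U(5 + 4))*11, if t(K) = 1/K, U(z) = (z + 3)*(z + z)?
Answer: 4741/2 ≈ 2370.5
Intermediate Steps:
U(z) = 2*z*(3 + z) (U(z) = (3 + z)*(2*z) = 2*z*(3 + z))
C(d) = -½ (C(d) = -1/2 = (½)*(-1) = -½)
(C(-5) + U(5 + 4))*11 = (-½ + 2*(5 + 4)*(3 + (5 + 4)))*11 = (-½ + 2*9*(3 + 9))*11 = (-½ + 2*9*12)*11 = (-½ + 216)*11 = (431/2)*11 = 4741/2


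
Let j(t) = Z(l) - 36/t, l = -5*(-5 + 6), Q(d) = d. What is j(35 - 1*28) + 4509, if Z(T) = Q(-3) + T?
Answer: 31471/7 ≈ 4495.9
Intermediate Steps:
l = -5 (l = -5*1 = -5)
Z(T) = -3 + T
j(t) = -8 - 36/t (j(t) = (-3 - 5) - 36/t = -8 - 36/t)
j(35 - 1*28) + 4509 = (-8 - 36/(35 - 1*28)) + 4509 = (-8 - 36/(35 - 28)) + 4509 = (-8 - 36/7) + 4509 = -92/7 + 4509 = 31471/7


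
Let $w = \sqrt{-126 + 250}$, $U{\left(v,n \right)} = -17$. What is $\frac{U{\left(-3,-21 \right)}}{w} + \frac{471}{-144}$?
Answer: $- \frac{157}{48} - \frac{17 \sqrt{31}}{62} \approx -4.7975$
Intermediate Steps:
$w = 2 \sqrt{31}$ ($w = \sqrt{124} = 2 \sqrt{31} \approx 11.136$)
$\frac{U{\left(-3,-21 \right)}}{w} + \frac{471}{-144} = - \frac{17}{2 \sqrt{31}} + \frac{471}{-144} = - 17 \frac{\sqrt{31}}{62} + 471 \left(- \frac{1}{144}\right) = - \frac{17 \sqrt{31}}{62} - \frac{157}{48} = - \frac{157}{48} - \frac{17 \sqrt{31}}{62}$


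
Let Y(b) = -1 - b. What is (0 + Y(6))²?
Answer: 49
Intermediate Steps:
(0 + Y(6))² = (0 + (-1 - 1*6))² = (0 + (-1 - 6))² = (0 - 7)² = (-7)² = 49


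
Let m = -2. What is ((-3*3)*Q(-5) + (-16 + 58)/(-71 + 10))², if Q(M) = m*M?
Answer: 30603024/3721 ≈ 8224.4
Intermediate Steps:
Q(M) = -2*M
((-3*3)*Q(-5) + (-16 + 58)/(-71 + 10))² = ((-3*3)*(-2*(-5)) + (-16 + 58)/(-71 + 10))² = (-9*10 + 42/(-61))² = (-90 + 42*(-1/61))² = (-90 - 42/61)² = (-5532/61)² = 30603024/3721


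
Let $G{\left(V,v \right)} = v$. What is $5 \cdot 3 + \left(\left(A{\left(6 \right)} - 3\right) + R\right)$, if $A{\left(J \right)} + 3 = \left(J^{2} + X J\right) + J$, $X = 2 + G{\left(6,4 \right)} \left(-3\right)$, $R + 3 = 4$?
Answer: $-8$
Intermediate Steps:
$R = 1$ ($R = -3 + 4 = 1$)
$X = -10$ ($X = 2 + 4 \left(-3\right) = 2 - 12 = -10$)
$A{\left(J \right)} = -3 + J^{2} - 9 J$ ($A{\left(J \right)} = -3 + \left(\left(J^{2} - 10 J\right) + J\right) = -3 + \left(J^{2} - 9 J\right) = -3 + J^{2} - 9 J$)
$5 \cdot 3 + \left(\left(A{\left(6 \right)} - 3\right) + R\right) = 5 \cdot 3 + \left(\left(\left(-3 + 6^{2} - 54\right) - 3\right) + 1\right) = 15 + \left(\left(\left(-3 + 36 - 54\right) - 3\right) + 1\right) = 15 + \left(\left(-21 - 3\right) + 1\right) = 15 + \left(-24 + 1\right) = 15 - 23 = -8$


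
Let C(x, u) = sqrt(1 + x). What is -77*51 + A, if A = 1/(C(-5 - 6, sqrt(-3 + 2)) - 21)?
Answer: -1771098/451 - I*sqrt(10)/451 ≈ -3927.0 - 0.0070117*I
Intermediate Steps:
A = 1/(-21 + I*sqrt(10)) (A = 1/(sqrt(1 + (-5 - 6)) - 21) = 1/(sqrt(1 - 11) - 21) = 1/(sqrt(-10) - 21) = 1/(I*sqrt(10) - 21) = 1/(-21 + I*sqrt(10)) ≈ -0.046563 - 0.0070117*I)
-77*51 + A = -77*51 + (-21/451 - I*sqrt(10)/451) = -3927 + (-21/451 - I*sqrt(10)/451) = -1771098/451 - I*sqrt(10)/451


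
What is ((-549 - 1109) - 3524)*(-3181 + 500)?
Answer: 13892942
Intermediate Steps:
((-549 - 1109) - 3524)*(-3181 + 500) = (-1658 - 3524)*(-2681) = -5182*(-2681) = 13892942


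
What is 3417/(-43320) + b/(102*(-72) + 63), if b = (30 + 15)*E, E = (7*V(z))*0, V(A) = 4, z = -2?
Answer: -1139/14440 ≈ -0.078878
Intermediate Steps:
E = 0 (E = (7*4)*0 = 28*0 = 0)
b = 0 (b = (30 + 15)*0 = 45*0 = 0)
3417/(-43320) + b/(102*(-72) + 63) = 3417/(-43320) + 0/(102*(-72) + 63) = 3417*(-1/43320) + 0/(-7344 + 63) = -1139/14440 + 0/(-7281) = -1139/14440 + 0*(-1/7281) = -1139/14440 + 0 = -1139/14440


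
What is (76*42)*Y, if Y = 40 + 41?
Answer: 258552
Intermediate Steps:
Y = 81
(76*42)*Y = (76*42)*81 = 3192*81 = 258552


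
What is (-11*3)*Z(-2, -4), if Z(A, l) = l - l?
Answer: 0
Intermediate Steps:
Z(A, l) = 0
(-11*3)*Z(-2, -4) = -11*3*0 = -33*0 = 0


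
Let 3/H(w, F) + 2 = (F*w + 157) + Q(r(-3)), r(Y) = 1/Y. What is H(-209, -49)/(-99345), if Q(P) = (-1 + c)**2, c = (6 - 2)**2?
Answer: -1/351714415 ≈ -2.8432e-9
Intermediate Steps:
c = 16 (c = 4**2 = 16)
Q(P) = 225 (Q(P) = (-1 + 16)**2 = 15**2 = 225)
H(w, F) = 3/(380 + F*w) (H(w, F) = 3/(-2 + ((F*w + 157) + 225)) = 3/(-2 + ((157 + F*w) + 225)) = 3/(-2 + (382 + F*w)) = 3/(380 + F*w))
H(-209, -49)/(-99345) = (3/(380 - 49*(-209)))/(-99345) = (3/(380 + 10241))*(-1/99345) = (3/10621)*(-1/99345) = -1/351714415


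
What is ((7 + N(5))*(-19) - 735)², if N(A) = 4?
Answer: 891136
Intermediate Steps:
((7 + N(5))*(-19) - 735)² = ((7 + 4)*(-19) - 735)² = (11*(-19) - 735)² = (-209 - 735)² = (-944)² = 891136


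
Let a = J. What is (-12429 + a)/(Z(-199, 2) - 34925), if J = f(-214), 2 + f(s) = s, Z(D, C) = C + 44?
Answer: 12645/34879 ≈ 0.36254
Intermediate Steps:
Z(D, C) = 44 + C
f(s) = -2 + s
J = -216 (J = -2 - 214 = -216)
a = -216
(-12429 + a)/(Z(-199, 2) - 34925) = (-12429 - 216)/((44 + 2) - 34925) = -12645/(46 - 34925) = -12645/(-34879) = -12645*(-1/34879) = 12645/34879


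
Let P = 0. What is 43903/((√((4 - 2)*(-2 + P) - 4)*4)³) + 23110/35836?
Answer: 11555/17918 + 43903*I*√2/2048 ≈ 0.64488 + 30.316*I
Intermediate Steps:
43903/((√((4 - 2)*(-2 + P) - 4)*4)³) + 23110/35836 = 43903/((√((4 - 2)*(-2 + 0) - 4)*4)³) + 23110/35836 = 43903/((√(2*(-2) - 4)*4)³) + 23110*(1/35836) = 43903/((√(-4 - 4)*4)³) + 11555/17918 = 43903/((√(-8)*4)³) + 11555/17918 = 43903/(((2*I*√2)*4)³) + 11555/17918 = 43903/((8*I*√2)³) + 11555/17918 = 43903/((-1024*I*√2)) + 11555/17918 = 43903*(I*√2/2048) + 11555/17918 = 43903*I*√2/2048 + 11555/17918 = 11555/17918 + 43903*I*√2/2048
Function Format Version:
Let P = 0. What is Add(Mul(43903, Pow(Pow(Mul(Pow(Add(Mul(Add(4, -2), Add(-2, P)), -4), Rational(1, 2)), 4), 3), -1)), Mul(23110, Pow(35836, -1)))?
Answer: Add(Rational(11555, 17918), Mul(Rational(43903, 2048), I, Pow(2, Rational(1, 2)))) ≈ Add(0.64488, Mul(30.316, I))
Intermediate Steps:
Add(Mul(43903, Pow(Pow(Mul(Pow(Add(Mul(Add(4, -2), Add(-2, P)), -4), Rational(1, 2)), 4), 3), -1)), Mul(23110, Pow(35836, -1))) = Add(Mul(43903, Pow(Pow(Mul(Pow(Add(Mul(Add(4, -2), Add(-2, 0)), -4), Rational(1, 2)), 4), 3), -1)), Mul(23110, Pow(35836, -1))) = Add(Mul(43903, Pow(Pow(Mul(Pow(Add(Mul(2, -2), -4), Rational(1, 2)), 4), 3), -1)), Mul(23110, Rational(1, 35836))) = Add(Mul(43903, Pow(Pow(Mul(Pow(Add(-4, -4), Rational(1, 2)), 4), 3), -1)), Rational(11555, 17918)) = Add(Mul(43903, Pow(Pow(Mul(Pow(-8, Rational(1, 2)), 4), 3), -1)), Rational(11555, 17918)) = Add(Mul(43903, Pow(Pow(Mul(Mul(2, I, Pow(2, Rational(1, 2))), 4), 3), -1)), Rational(11555, 17918)) = Add(Mul(43903, Pow(Pow(Mul(8, I, Pow(2, Rational(1, 2))), 3), -1)), Rational(11555, 17918)) = Add(Mul(43903, Pow(Mul(-1024, I, Pow(2, Rational(1, 2))), -1)), Rational(11555, 17918)) = Add(Mul(43903, Mul(Rational(1, 2048), I, Pow(2, Rational(1, 2)))), Rational(11555, 17918)) = Add(Mul(Rational(43903, 2048), I, Pow(2, Rational(1, 2))), Rational(11555, 17918)) = Add(Rational(11555, 17918), Mul(Rational(43903, 2048), I, Pow(2, Rational(1, 2))))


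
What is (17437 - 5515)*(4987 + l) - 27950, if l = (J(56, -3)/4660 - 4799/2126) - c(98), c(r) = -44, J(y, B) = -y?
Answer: 74210296920001/1238395 ≈ 5.9925e+7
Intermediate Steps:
l = 103358161/2476790 (l = (-1*56/4660 - 4799/2126) - 1*(-44) = (-56*1/4660 - 4799*1/2126) + 44 = (-14/1165 - 4799/2126) + 44 = -5620599/2476790 + 44 = 103358161/2476790 ≈ 41.731)
(17437 - 5515)*(4987 + l) - 27950 = (17437 - 5515)*(4987 + 103358161/2476790) - 27950 = 11922*(12455109891/2476790) - 27950 = 74244910060251/1238395 - 27950 = 74210296920001/1238395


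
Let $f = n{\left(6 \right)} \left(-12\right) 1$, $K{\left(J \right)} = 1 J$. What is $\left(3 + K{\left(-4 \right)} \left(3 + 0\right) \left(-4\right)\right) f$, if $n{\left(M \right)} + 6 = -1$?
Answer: $4284$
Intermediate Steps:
$K{\left(J \right)} = J$
$n{\left(M \right)} = -7$ ($n{\left(M \right)} = -6 - 1 = -7$)
$f = 84$ ($f = \left(-7\right) \left(-12\right) 1 = 84 \cdot 1 = 84$)
$\left(3 + K{\left(-4 \right)} \left(3 + 0\right) \left(-4\right)\right) f = \left(3 - 4 \left(3 + 0\right) \left(-4\right)\right) 84 = \left(3 - 4 \cdot 3 \left(-4\right)\right) 84 = \left(3 - -48\right) 84 = \left(3 + 48\right) 84 = 51 \cdot 84 = 4284$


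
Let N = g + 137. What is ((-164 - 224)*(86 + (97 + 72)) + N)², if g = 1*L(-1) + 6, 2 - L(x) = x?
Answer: 9760254436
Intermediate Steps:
L(x) = 2 - x
g = 9 (g = 1*(2 - 1*(-1)) + 6 = 1*(2 + 1) + 6 = 1*3 + 6 = 3 + 6 = 9)
N = 146 (N = 9 + 137 = 146)
((-164 - 224)*(86 + (97 + 72)) + N)² = ((-164 - 224)*(86 + (97 + 72)) + 146)² = (-388*(86 + 169) + 146)² = (-388*255 + 146)² = (-98940 + 146)² = (-98794)² = 9760254436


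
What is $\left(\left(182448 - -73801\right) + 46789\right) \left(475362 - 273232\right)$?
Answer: $61253070940$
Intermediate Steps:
$\left(\left(182448 - -73801\right) + 46789\right) \left(475362 - 273232\right) = \left(\left(182448 + 73801\right) + 46789\right) 202130 = \left(256249 + 46789\right) 202130 = 303038 \cdot 202130 = 61253070940$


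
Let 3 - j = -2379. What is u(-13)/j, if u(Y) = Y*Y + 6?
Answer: 175/2382 ≈ 0.073468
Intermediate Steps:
u(Y) = 6 + Y**2 (u(Y) = Y**2 + 6 = 6 + Y**2)
j = 2382 (j = 3 - 1*(-2379) = 3 + 2379 = 2382)
u(-13)/j = (6 + (-13)**2)/2382 = (6 + 169)*(1/2382) = 175*(1/2382) = 175/2382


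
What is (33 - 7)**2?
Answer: 676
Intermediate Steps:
(33 - 7)**2 = 26**2 = 676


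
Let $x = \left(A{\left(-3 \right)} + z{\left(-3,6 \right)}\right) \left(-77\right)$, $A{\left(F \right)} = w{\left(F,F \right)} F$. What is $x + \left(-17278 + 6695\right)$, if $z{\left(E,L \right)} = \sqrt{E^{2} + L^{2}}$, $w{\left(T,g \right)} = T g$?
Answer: $-8504 - 231 \sqrt{5} \approx -9020.5$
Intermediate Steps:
$A{\left(F \right)} = F^{3}$ ($A{\left(F \right)} = F F F = F^{2} F = F^{3}$)
$x = 2079 - 231 \sqrt{5}$ ($x = \left(\left(-3\right)^{3} + \sqrt{\left(-3\right)^{2} + 6^{2}}\right) \left(-77\right) = \left(-27 + \sqrt{9 + 36}\right) \left(-77\right) = \left(-27 + \sqrt{45}\right) \left(-77\right) = \left(-27 + 3 \sqrt{5}\right) \left(-77\right) = 2079 - 231 \sqrt{5} \approx 1562.5$)
$x + \left(-17278 + 6695\right) = \left(2079 - 231 \sqrt{5}\right) + \left(-17278 + 6695\right) = \left(2079 - 231 \sqrt{5}\right) - 10583 = -8504 - 231 \sqrt{5}$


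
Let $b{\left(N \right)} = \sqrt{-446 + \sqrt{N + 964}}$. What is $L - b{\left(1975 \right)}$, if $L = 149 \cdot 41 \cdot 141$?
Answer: $861369 - \sqrt{-446 + \sqrt{2939}} \approx 8.6137 \cdot 10^{5} - 19.794 i$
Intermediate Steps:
$b{\left(N \right)} = \sqrt{-446 + \sqrt{964 + N}}$
$L = 861369$ ($L = 6109 \cdot 141 = 861369$)
$L - b{\left(1975 \right)} = 861369 - \sqrt{-446 + \sqrt{964 + 1975}} = 861369 - \sqrt{-446 + \sqrt{2939}}$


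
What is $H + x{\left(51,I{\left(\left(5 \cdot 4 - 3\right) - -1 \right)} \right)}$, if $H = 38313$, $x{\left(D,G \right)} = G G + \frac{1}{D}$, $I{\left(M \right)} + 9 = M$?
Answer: $\frac{1958095}{51} \approx 38394.0$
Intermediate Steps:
$I{\left(M \right)} = -9 + M$
$x{\left(D,G \right)} = \frac{1}{D} + G^{2}$ ($x{\left(D,G \right)} = G^{2} + \frac{1}{D} = \frac{1}{D} + G^{2}$)
$H + x{\left(51,I{\left(\left(5 \cdot 4 - 3\right) - -1 \right)} \right)} = 38313 + \left(\frac{1}{51} + \left(-9 + \left(\left(5 \cdot 4 - 3\right) - -1\right)\right)^{2}\right) = 38313 + \left(\frac{1}{51} + \left(-9 + \left(\left(20 - 3\right) + 1\right)\right)^{2}\right) = 38313 + \left(\frac{1}{51} + \left(-9 + \left(17 + 1\right)\right)^{2}\right) = 38313 + \left(\frac{1}{51} + \left(-9 + 18\right)^{2}\right) = 38313 + \left(\frac{1}{51} + 9^{2}\right) = 38313 + \left(\frac{1}{51} + 81\right) = 38313 + \frac{4132}{51} = \frac{1958095}{51}$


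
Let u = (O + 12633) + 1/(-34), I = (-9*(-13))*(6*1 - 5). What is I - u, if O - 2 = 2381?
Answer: -506565/34 ≈ -14899.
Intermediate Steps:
O = 2383 (O = 2 + 2381 = 2383)
I = 117 (I = 117*(6 - 5) = 117*1 = 117)
u = 510543/34 (u = (2383 + 12633) + 1/(-34) = 15016 - 1/34 = 510543/34 ≈ 15016.)
I - u = 117 - 1*510543/34 = 117 - 510543/34 = -506565/34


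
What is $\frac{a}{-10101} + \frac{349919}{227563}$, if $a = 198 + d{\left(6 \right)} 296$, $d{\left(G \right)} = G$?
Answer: $\frac{146920117}{109457803} \approx 1.3423$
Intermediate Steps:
$a = 1974$ ($a = 198 + 6 \cdot 296 = 198 + 1776 = 1974$)
$\frac{a}{-10101} + \frac{349919}{227563} = \frac{1974}{-10101} + \frac{349919}{227563} = 1974 \left(- \frac{1}{10101}\right) + 349919 \cdot \frac{1}{227563} = - \frac{94}{481} + \frac{349919}{227563} = \frac{146920117}{109457803}$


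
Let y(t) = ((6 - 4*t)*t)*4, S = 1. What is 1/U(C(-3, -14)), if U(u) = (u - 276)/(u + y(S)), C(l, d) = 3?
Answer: -11/273 ≈ -0.040293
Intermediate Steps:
y(t) = 4*t*(6 - 4*t) (y(t) = (t*(6 - 4*t))*4 = 4*t*(6 - 4*t))
U(u) = (-276 + u)/(8 + u) (U(u) = (u - 276)/(u + 8*1*(3 - 2*1)) = (-276 + u)/(u + 8*1*(3 - 2)) = (-276 + u)/(u + 8*1*1) = (-276 + u)/(u + 8) = (-276 + u)/(8 + u))
1/U(C(-3, -14)) = 1/((-276 + 3)/(8 + 3)) = 1/(-273/11) = -11/273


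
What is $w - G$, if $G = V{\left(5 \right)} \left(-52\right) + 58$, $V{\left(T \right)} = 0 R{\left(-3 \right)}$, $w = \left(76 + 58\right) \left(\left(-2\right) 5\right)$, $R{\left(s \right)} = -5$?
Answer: $-1398$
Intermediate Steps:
$w = -1340$ ($w = 134 \left(-10\right) = -1340$)
$V{\left(T \right)} = 0$ ($V{\left(T \right)} = 0 \left(-5\right) = 0$)
$G = 58$ ($G = 0 \left(-52\right) + 58 = 0 + 58 = 58$)
$w - G = -1340 - 58 = -1398$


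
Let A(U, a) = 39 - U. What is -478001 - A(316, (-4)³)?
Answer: -477724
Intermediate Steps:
-478001 - A(316, (-4)³) = -478001 - (39 - 1*316) = -478001 - (39 - 316) = -478001 - 1*(-277) = -478001 + 277 = -477724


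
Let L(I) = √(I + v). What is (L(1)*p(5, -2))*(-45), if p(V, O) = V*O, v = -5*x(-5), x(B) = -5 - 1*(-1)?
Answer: 450*√21 ≈ 2062.2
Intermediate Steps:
x(B) = -4 (x(B) = -5 + 1 = -4)
v = 20 (v = -5*(-4) = 20)
p(V, O) = O*V
L(I) = √(20 + I) (L(I) = √(I + 20) = √(20 + I))
(L(1)*p(5, -2))*(-45) = (√(20 + 1)*(-2*5))*(-45) = (√21*(-10))*(-45) = -10*√21*(-45) = 450*√21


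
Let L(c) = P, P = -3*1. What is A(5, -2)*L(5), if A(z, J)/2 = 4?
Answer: -24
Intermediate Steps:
P = -3
L(c) = -3
A(z, J) = 8 (A(z, J) = 2*4 = 8)
A(5, -2)*L(5) = 8*(-3) = -24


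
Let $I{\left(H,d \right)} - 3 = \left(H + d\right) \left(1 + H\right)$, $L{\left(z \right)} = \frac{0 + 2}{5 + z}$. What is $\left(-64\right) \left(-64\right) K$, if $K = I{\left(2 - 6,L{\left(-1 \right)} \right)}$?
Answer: $55296$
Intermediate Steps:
$L{\left(z \right)} = \frac{2}{5 + z}$
$I{\left(H,d \right)} = 3 + \left(1 + H\right) \left(H + d\right)$ ($I{\left(H,d \right)} = 3 + \left(H + d\right) \left(1 + H\right) = 3 + \left(1 + H\right) \left(H + d\right)$)
$K = \frac{27}{2}$ ($K = 3 + \left(2 - 6\right) + \frac{2}{5 - 1} + \left(2 - 6\right)^{2} + \left(2 - 6\right) \frac{2}{5 - 1} = 3 + \left(2 - 6\right) + \frac{2}{4} + \left(2 - 6\right)^{2} + \left(2 - 6\right) \frac{2}{4} = 3 - 4 + 2 \cdot \frac{1}{4} + \left(-4\right)^{2} - 4 \cdot 2 \cdot \frac{1}{4} = 3 - 4 + \frac{1}{2} + 16 - 2 = \frac{27}{2} \approx 13.5$)
$\left(-64\right) \left(-64\right) K = \left(-64\right) \left(-64\right) \frac{27}{2} = 4096 \cdot \frac{27}{2} = 55296$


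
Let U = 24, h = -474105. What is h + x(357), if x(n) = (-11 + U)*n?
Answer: -469464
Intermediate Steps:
x(n) = 13*n (x(n) = (-11 + 24)*n = 13*n)
h + x(357) = -474105 + 13*357 = -474105 + 4641 = -469464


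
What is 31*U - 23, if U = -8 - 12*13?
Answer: -5107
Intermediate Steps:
U = -164 (U = -8 - 1*156 = -8 - 156 = -164)
31*U - 23 = 31*(-164) - 23 = -5084 - 23 = -5107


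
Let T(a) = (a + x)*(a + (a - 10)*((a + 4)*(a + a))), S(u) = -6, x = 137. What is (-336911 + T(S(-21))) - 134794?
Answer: -522795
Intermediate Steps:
T(a) = (137 + a)*(a + 2*a*(-10 + a)*(4 + a)) (T(a) = (a + 137)*(a + (a - 10)*((a + 4)*(a + a))) = (137 + a)*(a + (-10 + a)*((4 + a)*(2*a))) = (137 + a)*(a + (-10 + a)*(2*a*(4 + a))) = (137 + a)*(a + 2*a*(-10 + a)*(4 + a)))
(-336911 + T(S(-21))) - 134794 = (-336911 - 6*(-10823 - 1723*(-6) + 2*(-6)³ + 262*(-6)²)) - 134794 = (-336911 - 6*(-10823 + 10338 + 2*(-216) + 262*36)) - 134794 = (-336911 - 6*(-10823 + 10338 - 432 + 9432)) - 134794 = (-336911 - 6*8515) - 134794 = (-336911 - 51090) - 134794 = -388001 - 134794 = -522795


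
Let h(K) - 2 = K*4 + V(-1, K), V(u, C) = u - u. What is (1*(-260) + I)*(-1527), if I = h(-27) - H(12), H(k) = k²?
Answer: 778770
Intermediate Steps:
V(u, C) = 0
h(K) = 2 + 4*K (h(K) = 2 + (K*4 + 0) = 2 + (4*K + 0) = 2 + 4*K)
I = -250 (I = (2 + 4*(-27)) - 1*12² = (2 - 108) - 1*144 = -106 - 144 = -250)
(1*(-260) + I)*(-1527) = (1*(-260) - 250)*(-1527) = (-260 - 250)*(-1527) = -510*(-1527) = 778770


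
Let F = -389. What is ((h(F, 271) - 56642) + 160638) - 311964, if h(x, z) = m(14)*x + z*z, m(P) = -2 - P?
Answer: -128303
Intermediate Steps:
h(x, z) = z² - 16*x (h(x, z) = (-2 - 1*14)*x + z*z = (-2 - 14)*x + z² = -16*x + z² = z² - 16*x)
((h(F, 271) - 56642) + 160638) - 311964 = (((271² - 16*(-389)) - 56642) + 160638) - 311964 = (((73441 + 6224) - 56642) + 160638) - 311964 = ((79665 - 56642) + 160638) - 311964 = (23023 + 160638) - 311964 = 183661 - 311964 = -128303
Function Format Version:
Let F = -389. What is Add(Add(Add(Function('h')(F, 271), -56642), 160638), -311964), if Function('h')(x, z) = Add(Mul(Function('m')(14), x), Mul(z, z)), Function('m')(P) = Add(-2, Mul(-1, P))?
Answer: -128303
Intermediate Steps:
Function('h')(x, z) = Add(Pow(z, 2), Mul(-16, x)) (Function('h')(x, z) = Add(Mul(Add(-2, Mul(-1, 14)), x), Mul(z, z)) = Add(Mul(Add(-2, -14), x), Pow(z, 2)) = Add(Mul(-16, x), Pow(z, 2)) = Add(Pow(z, 2), Mul(-16, x)))
Add(Add(Add(Function('h')(F, 271), -56642), 160638), -311964) = Add(Add(Add(Add(Pow(271, 2), Mul(-16, -389)), -56642), 160638), -311964) = Add(Add(Add(Add(73441, 6224), -56642), 160638), -311964) = Add(Add(Add(79665, -56642), 160638), -311964) = Add(Add(23023, 160638), -311964) = Add(183661, -311964) = -128303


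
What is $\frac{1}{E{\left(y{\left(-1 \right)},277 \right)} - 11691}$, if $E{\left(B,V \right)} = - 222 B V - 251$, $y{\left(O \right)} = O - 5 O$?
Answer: $- \frac{1}{257918} \approx -3.8772 \cdot 10^{-6}$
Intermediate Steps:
$y{\left(O \right)} = - 4 O$
$E{\left(B,V \right)} = -251 - 222 B V$ ($E{\left(B,V \right)} = - 222 B V - 251 = -251 - 222 B V$)
$\frac{1}{E{\left(y{\left(-1 \right)},277 \right)} - 11691} = \frac{1}{\left(-251 - 222 \left(\left(-4\right) \left(-1\right)\right) 277\right) - 11691} = \frac{1}{\left(-251 - 888 \cdot 277\right) - 11691} = \frac{1}{\left(-251 - 245976\right) - 11691} = \frac{1}{-246227 - 11691} = \frac{1}{-257918} = - \frac{1}{257918}$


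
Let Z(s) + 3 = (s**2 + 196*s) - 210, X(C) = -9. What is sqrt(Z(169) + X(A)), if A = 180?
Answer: sqrt(61463) ≈ 247.92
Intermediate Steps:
Z(s) = -213 + s**2 + 196*s (Z(s) = -3 + ((s**2 + 196*s) - 210) = -3 + (-210 + s**2 + 196*s) = -213 + s**2 + 196*s)
sqrt(Z(169) + X(A)) = sqrt((-213 + 169**2 + 196*169) - 9) = sqrt((-213 + 28561 + 33124) - 9) = sqrt(61472 - 9) = sqrt(61463)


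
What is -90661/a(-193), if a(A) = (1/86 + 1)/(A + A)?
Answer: 3009582556/87 ≈ 3.4593e+7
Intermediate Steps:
a(A) = 87/(172*A) (a(A) = (1/86 + 1)/((2*A)) = 87*(1/(2*A))/86 = 87/(172*A))
-90661/a(-193) = -90661/((87/172)/(-193)) = -90661/((87/172)*(-1/193)) = -90661/(-87/33196) = -90661*(-33196/87) = 3009582556/87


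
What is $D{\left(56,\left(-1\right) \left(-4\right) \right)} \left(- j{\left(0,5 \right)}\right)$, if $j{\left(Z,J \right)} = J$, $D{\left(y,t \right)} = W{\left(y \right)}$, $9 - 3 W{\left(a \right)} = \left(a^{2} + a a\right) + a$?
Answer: $\frac{31595}{3} \approx 10532.0$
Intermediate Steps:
$W{\left(a \right)} = 3 - \frac{2 a^{2}}{3} - \frac{a}{3}$ ($W{\left(a \right)} = 3 - \frac{\left(a^{2} + a a\right) + a}{3} = 3 - \frac{\left(a^{2} + a^{2}\right) + a}{3} = 3 - \frac{2 a^{2} + a}{3} = 3 - \frac{a + 2 a^{2}}{3} = 3 - \left(\frac{a}{3} + \frac{2 a^{2}}{3}\right) = 3 - \frac{2 a^{2}}{3} - \frac{a}{3}$)
$D{\left(y,t \right)} = 3 - \frac{2 y^{2}}{3} - \frac{y}{3}$
$D{\left(56,\left(-1\right) \left(-4\right) \right)} \left(- j{\left(0,5 \right)}\right) = \left(3 - \frac{2 \cdot 56^{2}}{3} - \frac{56}{3}\right) \left(\left(-1\right) 5\right) = \left(3 - \frac{6272}{3} - \frac{56}{3}\right) \left(-5\right) = \left(- \frac{6319}{3}\right) \left(-5\right) = \frac{31595}{3}$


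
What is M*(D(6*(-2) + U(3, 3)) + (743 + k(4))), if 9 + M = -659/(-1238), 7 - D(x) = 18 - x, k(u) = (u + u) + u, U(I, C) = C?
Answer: -7705005/1238 ≈ -6223.8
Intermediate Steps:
k(u) = 3*u (k(u) = 2*u + u = 3*u)
D(x) = -11 + x (D(x) = 7 - (18 - x) = 7 + (-18 + x) = -11 + x)
M = -10483/1238 (M = -9 - 659/(-1238) = -9 - 659*(-1/1238) = -9 + 659/1238 = -10483/1238 ≈ -8.4677)
M*(D(6*(-2) + U(3, 3)) + (743 + k(4))) = -10483*((-11 + (6*(-2) + 3)) + (743 + 3*4))/1238 = -10483*((-11 + (-12 + 3)) + (743 + 12))/1238 = -10483*((-11 - 9) + 755)/1238 = -10483*(-20 + 755)/1238 = -10483/1238*735 = -7705005/1238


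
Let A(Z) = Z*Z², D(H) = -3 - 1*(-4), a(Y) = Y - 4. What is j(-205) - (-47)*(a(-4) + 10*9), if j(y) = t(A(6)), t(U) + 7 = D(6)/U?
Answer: 830953/216 ≈ 3847.0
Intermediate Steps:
a(Y) = -4 + Y
D(H) = 1 (D(H) = -3 + 4 = 1)
A(Z) = Z³
t(U) = -7 + 1/U
j(y) = -1511/216 (j(y) = -7 + 1/(6³) = -7 + 1/216 = -1511/216)
j(-205) - (-47)*(a(-4) + 10*9) = -1511/216 - (-47)*((-4 - 4) + 10*9) = -1511/216 - (-47)*(-8 + 90) = -1511/216 - (-47)*82 = -1511/216 - 1*(-3854) = -1511/216 + 3854 = 830953/216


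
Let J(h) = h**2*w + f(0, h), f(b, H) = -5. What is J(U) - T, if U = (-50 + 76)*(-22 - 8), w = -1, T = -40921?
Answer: -567484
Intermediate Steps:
U = -780 (U = 26*(-30) = -780)
J(h) = -5 - h**2 (J(h) = h**2*(-1) - 5 = -h**2 - 5 = -5 - h**2)
J(U) - T = (-5 - 1*(-780)**2) - 1*(-40921) = (-5 - 1*608400) + 40921 = (-5 - 608400) + 40921 = -608405 + 40921 = -567484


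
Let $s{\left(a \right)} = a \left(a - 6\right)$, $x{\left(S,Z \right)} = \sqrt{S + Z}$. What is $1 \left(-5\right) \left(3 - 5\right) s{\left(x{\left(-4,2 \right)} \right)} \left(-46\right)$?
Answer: $920 + 2760 i \sqrt{2} \approx 920.0 + 3903.2 i$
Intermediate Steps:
$s{\left(a \right)} = a \left(-6 + a\right)$
$1 \left(-5\right) \left(3 - 5\right) s{\left(x{\left(-4,2 \right)} \right)} \left(-46\right) = 1 \left(-5\right) \left(3 - 5\right) \sqrt{-4 + 2} \left(-6 + \sqrt{-4 + 2}\right) \left(-46\right) = \left(-5\right) \left(-2\right) \sqrt{-2} \left(-6 + \sqrt{-2}\right) \left(-46\right) = 10 i \sqrt{2} \left(-6 + i \sqrt{2}\right) \left(-46\right) = - 460 i \sqrt{2} \left(-6 + i \sqrt{2}\right)$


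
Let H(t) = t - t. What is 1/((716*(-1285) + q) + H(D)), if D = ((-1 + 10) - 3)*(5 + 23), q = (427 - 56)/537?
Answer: -537/494071849 ≈ -1.0869e-6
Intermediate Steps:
q = 371/537 (q = 371*(1/537) = 371/537 ≈ 0.69088)
D = 168 (D = (9 - 3)*28 = 6*28 = 168)
H(t) = 0
1/((716*(-1285) + q) + H(D)) = 1/((716*(-1285) + 371/537) + 0) = 1/((-920060 + 371/537) + 0) = 1/(-494071849/537 + 0) = 1/(-494071849/537) = -537/494071849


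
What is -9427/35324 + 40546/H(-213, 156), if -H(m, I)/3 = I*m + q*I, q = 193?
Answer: 168001273/41329080 ≈ 4.0650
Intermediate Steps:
H(m, I) = -579*I - 3*I*m (H(m, I) = -3*(I*m + 193*I) = -3*(193*I + I*m) = -579*I - 3*I*m)
-9427/35324 + 40546/H(-213, 156) = -9427/35324 + 40546/((-3*156*(193 - 213))) = -9427*1/35324 + 40546/((-3*156*(-20))) = -9427/35324 + 40546/9360 = -9427/35324 + 40546*(1/9360) = -9427/35324 + 20273/4680 = 168001273/41329080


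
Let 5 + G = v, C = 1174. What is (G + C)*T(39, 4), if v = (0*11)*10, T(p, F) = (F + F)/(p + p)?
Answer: 4676/39 ≈ 119.90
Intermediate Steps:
T(p, F) = F/p (T(p, F) = (2*F)/((2*p)) = (2*F)*(1/(2*p)) = F/p)
v = 0 (v = 0*10 = 0)
G = -5 (G = -5 + 0 = -5)
(G + C)*T(39, 4) = (-5 + 1174)*(4/39) = 1169*(4*(1/39)) = 1169*(4/39) = 4676/39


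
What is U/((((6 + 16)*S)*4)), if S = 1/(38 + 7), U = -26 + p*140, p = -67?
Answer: -211635/44 ≈ -4809.9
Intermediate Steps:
U = -9406 (U = -26 - 67*140 = -26 - 9380 = -9406)
S = 1/45 ≈ 0.022222
U/((((6 + 16)*S)*4)) = -9406*45/(4*(6 + 16)) = -9406/((22*(1/45))*4) = -9406/((22/45)*4) = -9406/88/45 = -9406*45/88 = -211635/44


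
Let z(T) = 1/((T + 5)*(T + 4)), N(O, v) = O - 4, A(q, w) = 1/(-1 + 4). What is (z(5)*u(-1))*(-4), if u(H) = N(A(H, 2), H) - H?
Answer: 16/135 ≈ 0.11852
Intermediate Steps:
A(q, w) = ⅓ (A(q, w) = 1/3 = ⅓)
N(O, v) = -4 + O
z(T) = 1/((4 + T)*(5 + T)) (z(T) = 1/((5 + T)*(4 + T)) = 1/((4 + T)*(5 + T)))
u(H) = -11/3 - H (u(H) = (-4 + ⅓) - H = -11/3 - H)
(z(5)*u(-1))*(-4) = ((-11/3 - 1*(-1))/(20 + 5² + 9*5))*(-4) = ((-11/3 + 1)/(20 + 25 + 45))*(-4) = (-8/3/90)*(-4) = ((1/90)*(-8/3))*(-4) = -4/135*(-4) = 16/135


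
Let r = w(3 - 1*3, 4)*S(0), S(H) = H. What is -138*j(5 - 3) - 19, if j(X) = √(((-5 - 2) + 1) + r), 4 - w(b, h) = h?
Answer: -19 - 138*I*√6 ≈ -19.0 - 338.03*I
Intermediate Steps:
w(b, h) = 4 - h
r = 0 (r = (4 - 1*4)*0 = (4 - 4)*0 = 0*0 = 0)
j(X) = I*√6 (j(X) = √(((-5 - 2) + 1) + 0) = √((-7 + 1) + 0) = √(-6 + 0) = √(-6) = I*√6)
-138*j(5 - 3) - 19 = -138*I*√6 - 19 = -19 - 138*I*√6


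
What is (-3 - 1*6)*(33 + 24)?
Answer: -513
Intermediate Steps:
(-3 - 1*6)*(33 + 24) = (-3 - 6)*57 = -9*57 = -513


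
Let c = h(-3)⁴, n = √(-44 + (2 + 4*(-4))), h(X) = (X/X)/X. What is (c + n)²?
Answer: -380537/6561 + 2*I*√58/81 ≈ -58.0 + 0.18804*I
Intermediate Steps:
h(X) = 1/X
n = I*√58 (n = √(-44 + (2 - 16)) = √(-44 - 14) = √(-58) = I*√58 ≈ 7.6158*I)
c = 1/81 (c = (1/(-3))⁴ = (-⅓)⁴ = 1/81 ≈ 0.012346)
(c + n)² = (1/81 + I*√58)²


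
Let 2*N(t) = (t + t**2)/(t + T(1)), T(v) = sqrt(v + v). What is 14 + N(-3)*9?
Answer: 17/7 - 27*sqrt(2)/7 ≈ -3.0263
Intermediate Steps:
T(v) = sqrt(2)*sqrt(v) (T(v) = sqrt(2*v) = sqrt(2)*sqrt(v))
N(t) = (t + t**2)/(2*(t + sqrt(2))) (N(t) = ((t + t**2)/(t + sqrt(2)*sqrt(1)))/2 = ((t + t**2)/(t + sqrt(2)*1))/2 = ((t + t**2)/(t + sqrt(2)))/2 = (t + t**2)/(2*(t + sqrt(2))))
14 + N(-3)*9 = 14 + ((1/2)*(-3)*(1 - 3)/(-3 + sqrt(2)))*9 = 14 + ((1/2)*(-3)*(-2)/(-3 + sqrt(2)))*9 = 14 + (3/(-3 + sqrt(2)))*9 = 14 + 27/(-3 + sqrt(2))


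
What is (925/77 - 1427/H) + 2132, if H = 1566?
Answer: 258419495/120582 ≈ 2143.1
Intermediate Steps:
(925/77 - 1427/H) + 2132 = (925/77 - 1427/1566) + 2132 = 1338671/120582 + 2132 = 258419495/120582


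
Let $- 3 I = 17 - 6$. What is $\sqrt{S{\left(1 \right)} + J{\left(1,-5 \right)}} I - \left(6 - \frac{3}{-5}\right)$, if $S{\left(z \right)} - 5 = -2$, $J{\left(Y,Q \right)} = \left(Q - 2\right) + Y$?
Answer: $- \frac{33}{5} - \frac{11 i \sqrt{3}}{3} \approx -6.6 - 6.3509 i$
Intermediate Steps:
$J{\left(Y,Q \right)} = -2 + Q + Y$ ($J{\left(Y,Q \right)} = \left(-2 + Q\right) + Y = -2 + Q + Y$)
$I = - \frac{11}{3}$ ($I = - \frac{17 - 6}{3} = \left(- \frac{1}{3}\right) 11 = - \frac{11}{3} \approx -3.6667$)
$S{\left(z \right)} = 3$ ($S{\left(z \right)} = 5 - 2 = 3$)
$\sqrt{S{\left(1 \right)} + J{\left(1,-5 \right)}} I - \left(6 - \frac{3}{-5}\right) = \sqrt{3 - 6} \left(- \frac{11}{3}\right) - \left(6 - \frac{3}{-5}\right) = \sqrt{3 - 6} \left(- \frac{11}{3}\right) - \left(6 - - \frac{3}{5}\right) = \sqrt{-3} \left(- \frac{11}{3}\right) - \frac{33}{5} = i \sqrt{3} \left(- \frac{11}{3}\right) - \frac{33}{5} = - \frac{11 i \sqrt{3}}{3} - \frac{33}{5} = - \frac{33}{5} - \frac{11 i \sqrt{3}}{3}$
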